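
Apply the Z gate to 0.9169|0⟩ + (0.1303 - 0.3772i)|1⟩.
0.9169|0⟩ + (-0.1303 + 0.3772i)|1⟩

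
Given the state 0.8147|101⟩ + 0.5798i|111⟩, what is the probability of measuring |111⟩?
0.3362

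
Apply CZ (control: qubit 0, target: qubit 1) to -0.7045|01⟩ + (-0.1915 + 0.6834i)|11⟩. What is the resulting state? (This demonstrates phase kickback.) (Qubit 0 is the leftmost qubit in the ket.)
-0.7045|01⟩ + (0.1915 - 0.6834i)|11⟩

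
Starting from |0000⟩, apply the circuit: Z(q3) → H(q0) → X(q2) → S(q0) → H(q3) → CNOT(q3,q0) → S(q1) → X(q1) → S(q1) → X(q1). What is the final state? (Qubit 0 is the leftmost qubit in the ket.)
(1/2)i|0010⟩ - 1/2|0011⟩ - 1/2|1010⟩ + (1/2)i|1011⟩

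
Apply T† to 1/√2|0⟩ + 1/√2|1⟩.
1/√2|0⟩ + (1/2 - (1/2)i)|1⟩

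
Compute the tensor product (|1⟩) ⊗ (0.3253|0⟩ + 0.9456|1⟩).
0.3253|10⟩ + 0.9456|11⟩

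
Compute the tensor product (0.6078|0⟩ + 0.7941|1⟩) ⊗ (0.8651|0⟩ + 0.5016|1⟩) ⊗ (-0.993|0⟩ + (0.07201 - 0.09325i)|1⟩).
-0.5221|000⟩ + (0.03786 - 0.04903i)|001⟩ - 0.3027|010⟩ + (0.02195 - 0.02843i)|011⟩ - 0.6822|100⟩ + (0.04947 - 0.06406i)|101⟩ - 0.3955|110⟩ + (0.02868 - 0.03714i)|111⟩

amp(|b₁b₂…⟩) = product of the factor amplitudes for bits b₁, b₂, …; only kets whose every factor amplitude is nonzero survive.
|000⟩: (0.6078)(0.8651)(-0.993) = -0.5221
|001⟩: (0.6078)(0.8651)(0.07201 - 0.09325i) = (0.03786 - 0.04903i)
|010⟩: (0.6078)(0.5016)(-0.993) = -0.3027
|011⟩: (0.6078)(0.5016)(0.07201 - 0.09325i) = (0.02195 - 0.02843i)
|100⟩: (0.7941)(0.8651)(-0.993) = -0.6822
|101⟩: (0.7941)(0.8651)(0.07201 - 0.09325i) = (0.04947 - 0.06406i)
|110⟩: (0.7941)(0.5016)(-0.993) = -0.3955
|111⟩: (0.7941)(0.5016)(0.07201 - 0.09325i) = (0.02868 - 0.03714i)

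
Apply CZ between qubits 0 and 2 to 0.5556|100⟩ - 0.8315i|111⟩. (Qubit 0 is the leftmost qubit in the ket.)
0.5556|100⟩ + 0.8315i|111⟩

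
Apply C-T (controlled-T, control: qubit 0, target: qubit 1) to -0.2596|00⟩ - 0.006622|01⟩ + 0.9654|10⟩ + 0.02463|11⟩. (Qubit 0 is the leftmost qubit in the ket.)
-0.2596|00⟩ - 0.006622|01⟩ + 0.9654|10⟩ + (0.01742 + 0.01742i)|11⟩

C-T leaves the control-|0⟩ kets |00⟩, |01⟩ unchanged and applies T to qubit 1 on the control-|1⟩ pair (|10⟩, |11⟩).
T = [[1, 0], [0, (1/√2 + (1/√2)i)]].
With a = amp(|10⟩) = 0.9654 and b = amp(|11⟩) = 0.02463:
new amp(|10⟩) = (1)·a = 0.9654
new amp(|11⟩) = (1/√2 + (1/√2)i)·b = (0.01742 + 0.01742i)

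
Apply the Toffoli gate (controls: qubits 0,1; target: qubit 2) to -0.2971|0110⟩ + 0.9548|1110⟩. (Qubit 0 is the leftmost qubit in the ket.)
-0.2971|0110⟩ + 0.9548|1100⟩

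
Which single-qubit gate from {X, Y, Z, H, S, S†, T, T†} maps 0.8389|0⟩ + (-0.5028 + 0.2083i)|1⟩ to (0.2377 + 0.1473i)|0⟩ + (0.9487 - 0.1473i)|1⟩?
H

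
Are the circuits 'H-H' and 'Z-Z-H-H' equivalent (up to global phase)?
Yes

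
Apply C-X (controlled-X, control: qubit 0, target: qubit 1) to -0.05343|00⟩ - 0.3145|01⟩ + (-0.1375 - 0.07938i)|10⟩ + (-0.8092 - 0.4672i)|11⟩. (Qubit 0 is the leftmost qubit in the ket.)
-0.05343|00⟩ - 0.3145|01⟩ + (-0.8092 - 0.4672i)|10⟩ + (-0.1375 - 0.07938i)|11⟩

C-X leaves the control-|0⟩ kets |00⟩, |01⟩ unchanged and applies X to qubit 1 on the control-|1⟩ pair (|10⟩, |11⟩).
X = [[0, 1], [1, 0]].
With a = amp(|10⟩) = (-0.1375 - 0.07938i) and b = amp(|11⟩) = (-0.8092 - 0.4672i):
new amp(|10⟩) = (1)·b = (-0.8092 - 0.4672i)
new amp(|11⟩) = (1)·a = (-0.1375 - 0.07938i)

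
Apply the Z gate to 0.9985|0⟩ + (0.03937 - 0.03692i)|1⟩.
0.9985|0⟩ + (-0.03937 + 0.03692i)|1⟩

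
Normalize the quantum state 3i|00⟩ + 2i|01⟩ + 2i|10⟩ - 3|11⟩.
0.5883i|00⟩ + 0.3922i|01⟩ + 0.3922i|10⟩ - 0.5883|11⟩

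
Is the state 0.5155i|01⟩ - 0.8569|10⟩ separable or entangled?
Entangled

Writing the state as a|00⟩ + b|01⟩ + c|10⟩ + d|11⟩, it is a product state iff ad − bc = 0.
Here (a, b, c, d) = (0, 0.5155i, -0.8569, 0): ad − bc = (0)(0) − (0.5155i)(-0.8569) = 0.4417i ≠ 0, so the state is entangled.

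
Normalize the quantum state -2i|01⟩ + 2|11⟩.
-(1/√2)i|01⟩ + 1/√2|11⟩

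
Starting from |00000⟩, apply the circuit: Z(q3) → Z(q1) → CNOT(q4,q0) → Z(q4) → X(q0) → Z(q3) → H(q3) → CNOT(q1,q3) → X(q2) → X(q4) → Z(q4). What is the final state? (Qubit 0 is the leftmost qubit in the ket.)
-1/√2|10101⟩ - 1/√2|10111⟩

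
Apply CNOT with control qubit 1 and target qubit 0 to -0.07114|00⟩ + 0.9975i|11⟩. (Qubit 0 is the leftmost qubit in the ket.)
-0.07114|00⟩ + 0.9975i|01⟩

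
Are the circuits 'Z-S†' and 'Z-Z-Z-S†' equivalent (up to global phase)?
Yes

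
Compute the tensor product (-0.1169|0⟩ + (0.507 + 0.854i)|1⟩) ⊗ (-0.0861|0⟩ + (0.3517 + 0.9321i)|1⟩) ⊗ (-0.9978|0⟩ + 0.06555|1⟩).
-0.01004|000⟩ + 0.0006598|001⟩ + (0.04102 + 0.1087i)|010⟩ + (-0.002695 - 0.007142i)|011⟩ + (0.04356 + 0.07337i)|100⟩ + (-0.002861 - 0.00482i)|101⟩ + (0.6163 - 0.7712i)|110⟩ + (-0.04049 + 0.05067i)|111⟩

amp(|b₁b₂…⟩) = product of the factor amplitudes for bits b₁, b₂, …; only kets whose every factor amplitude is nonzero survive.
|000⟩: (-0.1169)(-0.0861)(-0.9978) = -0.01004
|001⟩: (-0.1169)(-0.0861)(0.06555) = 0.0006598
|010⟩: (-0.1169)(0.3517 + 0.9321i)(-0.9978) = (0.04102 + 0.1087i)
|011⟩: (-0.1169)(0.3517 + 0.9321i)(0.06555) = (-0.002695 - 0.007142i)
|100⟩: (0.507 + 0.854i)(-0.0861)(-0.9978) = (0.04356 + 0.07337i)
|101⟩: (0.507 + 0.854i)(-0.0861)(0.06555) = (-0.002861 - 0.00482i)
|110⟩: (0.507 + 0.854i)(0.3517 + 0.9321i)(-0.9978) = (0.6163 - 0.7712i)
|111⟩: (0.507 + 0.854i)(0.3517 + 0.9321i)(0.06555) = (-0.04049 + 0.05067i)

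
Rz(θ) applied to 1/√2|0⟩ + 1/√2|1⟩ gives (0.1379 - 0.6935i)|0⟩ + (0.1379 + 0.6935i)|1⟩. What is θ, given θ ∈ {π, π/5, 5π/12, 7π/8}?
7π/8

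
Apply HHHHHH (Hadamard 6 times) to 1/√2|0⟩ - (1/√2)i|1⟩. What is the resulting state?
1/√2|0⟩ - (1/√2)i|1⟩

H² = I, so an even number of Hadamards cancels: H^6 = I and the state is unchanged.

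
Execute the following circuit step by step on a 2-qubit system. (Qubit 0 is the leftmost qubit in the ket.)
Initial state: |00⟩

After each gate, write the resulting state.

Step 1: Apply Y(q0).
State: i|10⟩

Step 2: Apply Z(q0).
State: -i|10⟩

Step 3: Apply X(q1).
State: -i|11⟩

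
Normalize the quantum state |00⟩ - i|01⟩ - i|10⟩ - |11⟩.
1/2|00⟩ - (1/2)i|01⟩ - (1/2)i|10⟩ - 1/2|11⟩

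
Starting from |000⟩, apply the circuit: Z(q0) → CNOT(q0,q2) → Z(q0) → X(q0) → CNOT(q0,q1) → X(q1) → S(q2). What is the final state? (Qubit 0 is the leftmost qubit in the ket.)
|100⟩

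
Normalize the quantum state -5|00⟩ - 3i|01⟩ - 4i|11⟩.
-1/√2|00⟩ - 0.4243i|01⟩ - 0.5657i|11⟩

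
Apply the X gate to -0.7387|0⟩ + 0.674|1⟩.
0.674|0⟩ - 0.7387|1⟩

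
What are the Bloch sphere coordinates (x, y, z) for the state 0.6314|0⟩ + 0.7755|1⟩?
(0.9793, 0, -0.2027)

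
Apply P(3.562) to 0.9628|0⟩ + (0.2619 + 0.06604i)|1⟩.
0.9628|0⟩ + (-0.2121 - 0.1672i)|1⟩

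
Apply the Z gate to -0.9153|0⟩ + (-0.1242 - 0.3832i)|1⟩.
-0.9153|0⟩ + (0.1242 + 0.3832i)|1⟩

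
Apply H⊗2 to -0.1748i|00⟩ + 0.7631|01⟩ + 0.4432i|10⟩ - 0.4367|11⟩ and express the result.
(0.1632 + 0.1342i)|00⟩ + (-0.1632 + 0.1342i)|01⟩ + (0.5999 - 0.309i)|10⟩ + (-0.5999 - 0.309i)|11⟩

H⊗2 gives amp(|y⟩) = (1/2) Σ_x (−1)^(x·y) amp(|x⟩), where x·y is the number of positions in which both x and y have a 1.
|00⟩: (-0.1748i + 0.7631 + 0.4432i - 0.4367)/2 = (0.1632 + 0.1342i)
|01⟩: (-0.1748i - 0.7631 + 0.4432i + 0.4367)/2 = (-0.1632 + 0.1342i)
|10⟩: (-0.1748i + 0.7631 - 0.4432i + 0.4367)/2 = (0.5999 - 0.309i)
|11⟩: (-0.1748i - 0.7631 - 0.4432i - 0.4367)/2 = (-0.5999 - 0.309i)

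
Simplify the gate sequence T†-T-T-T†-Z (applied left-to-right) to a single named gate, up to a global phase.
Z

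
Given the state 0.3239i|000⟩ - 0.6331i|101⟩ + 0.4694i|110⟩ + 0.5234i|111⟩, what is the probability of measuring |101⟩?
0.4008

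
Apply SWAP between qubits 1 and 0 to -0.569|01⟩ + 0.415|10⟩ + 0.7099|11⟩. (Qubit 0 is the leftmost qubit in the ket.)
0.415|01⟩ - 0.569|10⟩ + 0.7099|11⟩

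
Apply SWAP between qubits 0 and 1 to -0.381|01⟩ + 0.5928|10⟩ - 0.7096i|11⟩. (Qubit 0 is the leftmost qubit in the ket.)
0.5928|01⟩ - 0.381|10⟩ - 0.7096i|11⟩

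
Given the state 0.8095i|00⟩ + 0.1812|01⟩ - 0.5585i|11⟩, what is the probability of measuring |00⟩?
0.6553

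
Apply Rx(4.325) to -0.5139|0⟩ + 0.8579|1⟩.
(0.2866 - 0.712i)|0⟩ + (-0.4785 + 0.4265i)|1⟩

Rx(4.325) = [[cos(θ/2), −i·sin(θ/2)], [−i·sin(θ/2), cos(θ/2)]]; θ = 4.325, cos(θ/2) ≈ -0.557776, sin(θ/2) ≈ 0.829992.
With a = amp(|0⟩) = -0.5139 and b = amp(|1⟩) = 0.8579:
new amp(|0⟩) = (-0.557776)·a + (-0.829992i)·b = (0.2866 - 0.712i)
new amp(|1⟩) = (-0.829992i)·a + (-0.557776)·b = (-0.4785 + 0.4265i)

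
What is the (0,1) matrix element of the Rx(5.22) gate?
-0.5069i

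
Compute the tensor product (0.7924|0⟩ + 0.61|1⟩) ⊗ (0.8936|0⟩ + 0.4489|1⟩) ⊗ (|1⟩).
0.7081|001⟩ + 0.3557|011⟩ + 0.5451|101⟩ + 0.2738|111⟩

amp(|b₁b₂…⟩) = product of the factor amplitudes for bits b₁, b₂, …; only kets whose every factor amplitude is nonzero survive.
|001⟩: (0.7924)(0.8936)(1) = 0.7081
|011⟩: (0.7924)(0.4489)(1) = 0.3557
|101⟩: (0.61)(0.8936)(1) = 0.5451
|111⟩: (0.61)(0.4489)(1) = 0.2738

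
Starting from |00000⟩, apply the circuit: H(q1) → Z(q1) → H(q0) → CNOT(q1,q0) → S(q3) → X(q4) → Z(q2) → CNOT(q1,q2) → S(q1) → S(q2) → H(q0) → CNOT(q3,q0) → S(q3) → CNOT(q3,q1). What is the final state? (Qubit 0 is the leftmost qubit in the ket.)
1/√2|00001⟩ + 1/√2|01101⟩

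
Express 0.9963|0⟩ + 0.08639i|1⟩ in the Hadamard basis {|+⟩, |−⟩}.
(0.7045 + 0.06109i)|+⟩ + (0.7045 - 0.06109i)|−⟩

With |ψ⟩ = α|0⟩ + β|1⟩, the Hadamard-basis coefficients are ⟨+|ψ⟩ = (α + β)/√2 and ⟨−|ψ⟩ = (α − β)/√2.
Here α = 0.9963, β = 0.08639i: (α + β)/√2 = (0.7045 + 0.06109i), (α − β)/√2 = (0.7045 - 0.06109i).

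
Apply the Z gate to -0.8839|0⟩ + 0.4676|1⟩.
-0.8839|0⟩ - 0.4676|1⟩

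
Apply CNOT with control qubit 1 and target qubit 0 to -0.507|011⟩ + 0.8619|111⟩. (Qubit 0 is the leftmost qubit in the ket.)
0.8619|011⟩ - 0.507|111⟩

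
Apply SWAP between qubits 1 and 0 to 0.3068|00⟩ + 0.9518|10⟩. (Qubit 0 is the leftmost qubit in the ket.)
0.3068|00⟩ + 0.9518|01⟩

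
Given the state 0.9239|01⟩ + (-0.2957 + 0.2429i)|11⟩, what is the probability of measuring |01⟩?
0.8536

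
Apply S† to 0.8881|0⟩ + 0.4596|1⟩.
0.8881|0⟩ - 0.4596i|1⟩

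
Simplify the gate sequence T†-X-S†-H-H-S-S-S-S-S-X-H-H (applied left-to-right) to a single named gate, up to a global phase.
T†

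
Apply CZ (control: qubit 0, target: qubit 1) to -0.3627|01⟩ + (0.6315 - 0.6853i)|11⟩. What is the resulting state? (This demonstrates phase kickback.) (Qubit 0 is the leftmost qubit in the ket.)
-0.3627|01⟩ + (-0.6315 + 0.6853i)|11⟩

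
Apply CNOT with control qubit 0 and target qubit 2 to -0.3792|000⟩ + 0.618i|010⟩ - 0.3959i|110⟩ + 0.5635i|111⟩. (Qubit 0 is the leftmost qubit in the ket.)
-0.3792|000⟩ + 0.618i|010⟩ + 0.5635i|110⟩ - 0.3959i|111⟩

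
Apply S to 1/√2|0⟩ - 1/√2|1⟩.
1/√2|0⟩ - (1/√2)i|1⟩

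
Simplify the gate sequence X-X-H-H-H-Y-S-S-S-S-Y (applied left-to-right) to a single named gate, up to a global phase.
H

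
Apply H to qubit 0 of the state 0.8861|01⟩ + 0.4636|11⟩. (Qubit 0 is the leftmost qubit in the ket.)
0.9544|01⟩ + 0.2988|11⟩

H on qubit 0 mixes each pair of kets that differ only in qubit 0: amplitudes (a, b) of (|…0…⟩, |…1…⟩) become ((a + b)/√2, (a − b)/√2). Kets absent from the input have amplitude 0.
(|01⟩, |11⟩): (a, b) = (0.8861, 0.4636) → (0.9544, 0.2988)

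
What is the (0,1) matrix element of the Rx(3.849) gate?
-0.9381i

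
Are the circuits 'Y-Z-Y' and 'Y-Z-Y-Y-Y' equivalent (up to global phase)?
Yes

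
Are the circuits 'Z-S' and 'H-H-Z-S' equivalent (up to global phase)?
Yes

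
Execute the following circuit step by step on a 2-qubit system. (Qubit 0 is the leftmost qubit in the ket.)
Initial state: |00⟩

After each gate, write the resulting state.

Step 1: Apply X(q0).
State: |10⟩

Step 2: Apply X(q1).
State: |11⟩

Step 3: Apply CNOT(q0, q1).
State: |10⟩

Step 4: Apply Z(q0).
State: -|10⟩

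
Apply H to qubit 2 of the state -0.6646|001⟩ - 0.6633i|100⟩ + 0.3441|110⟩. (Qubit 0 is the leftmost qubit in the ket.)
-0.4699|000⟩ + 0.4699|001⟩ - 0.469i|100⟩ - 0.469i|101⟩ + 0.2433|110⟩ + 0.2433|111⟩

H on qubit 2 mixes each pair of kets that differ only in qubit 2: amplitudes (a, b) of (|…0…⟩, |…1…⟩) become ((a + b)/√2, (a − b)/√2). Kets absent from the input have amplitude 0.
(|000⟩, |001⟩): (a, b) = (0, -0.6646) → (-0.4699, 0.4699)
(|100⟩, |101⟩): (a, b) = (-0.6633i, 0) → (-0.469i, -0.469i)
(|110⟩, |111⟩): (a, b) = (0.3441, 0) → (0.2433, 0.2433)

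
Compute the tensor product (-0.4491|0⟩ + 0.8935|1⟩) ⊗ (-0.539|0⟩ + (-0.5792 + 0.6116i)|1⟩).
0.2421|00⟩ + (0.2601 - 0.2747i)|01⟩ - 0.4816|10⟩ + (-0.5175 + 0.5465i)|11⟩

amp(|b₁b₂…⟩) = product of the factor amplitudes for bits b₁, b₂, …; only kets whose every factor amplitude is nonzero survive.
|00⟩: (-0.4491)(-0.539) = 0.2421
|01⟩: (-0.4491)(-0.5792 + 0.6116i) = (0.2601 - 0.2747i)
|10⟩: (0.8935)(-0.539) = -0.4816
|11⟩: (0.8935)(-0.5792 + 0.6116i) = (-0.5175 + 0.5465i)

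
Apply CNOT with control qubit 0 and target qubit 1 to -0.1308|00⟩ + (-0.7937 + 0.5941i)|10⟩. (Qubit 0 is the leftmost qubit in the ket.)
-0.1308|00⟩ + (-0.7937 + 0.5941i)|11⟩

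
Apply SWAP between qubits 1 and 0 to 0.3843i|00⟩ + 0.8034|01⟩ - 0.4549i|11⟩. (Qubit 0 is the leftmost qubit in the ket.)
0.3843i|00⟩ + 0.8034|10⟩ - 0.4549i|11⟩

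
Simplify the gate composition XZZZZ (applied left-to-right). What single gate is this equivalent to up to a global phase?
X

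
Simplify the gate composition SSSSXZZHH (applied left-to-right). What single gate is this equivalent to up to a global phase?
X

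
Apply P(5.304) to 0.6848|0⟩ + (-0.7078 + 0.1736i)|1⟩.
0.6848|0⟩ + (-0.2506 + 0.6843i)|1⟩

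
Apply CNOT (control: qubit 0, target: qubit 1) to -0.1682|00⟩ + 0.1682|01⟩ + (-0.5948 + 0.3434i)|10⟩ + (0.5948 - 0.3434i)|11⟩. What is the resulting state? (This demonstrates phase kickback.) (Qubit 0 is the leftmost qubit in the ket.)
-0.1682|00⟩ + 0.1682|01⟩ + (0.5948 - 0.3434i)|10⟩ + (-0.5948 + 0.3434i)|11⟩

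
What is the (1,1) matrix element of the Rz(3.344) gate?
(-0.101 + 0.9949i)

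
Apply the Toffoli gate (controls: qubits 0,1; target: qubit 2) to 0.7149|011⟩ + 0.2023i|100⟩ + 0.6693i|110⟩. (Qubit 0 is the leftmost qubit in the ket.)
0.7149|011⟩ + 0.2023i|100⟩ + 0.6693i|111⟩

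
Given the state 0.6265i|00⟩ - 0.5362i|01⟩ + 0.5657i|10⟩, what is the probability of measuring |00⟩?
0.3925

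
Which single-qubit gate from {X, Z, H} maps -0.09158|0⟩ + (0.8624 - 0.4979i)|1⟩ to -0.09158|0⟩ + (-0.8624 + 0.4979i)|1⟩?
Z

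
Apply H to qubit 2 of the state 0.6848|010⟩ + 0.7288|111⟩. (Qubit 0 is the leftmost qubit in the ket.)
0.4842|010⟩ + 0.4842|011⟩ + 0.5153|110⟩ - 0.5153|111⟩

H on qubit 2 mixes each pair of kets that differ only in qubit 2: amplitudes (a, b) of (|…0…⟩, |…1…⟩) become ((a + b)/√2, (a − b)/√2). Kets absent from the input have amplitude 0.
(|010⟩, |011⟩): (a, b) = (0.6848, 0) → (0.4842, 0.4842)
(|110⟩, |111⟩): (a, b) = (0, 0.7288) → (0.5153, -0.5153)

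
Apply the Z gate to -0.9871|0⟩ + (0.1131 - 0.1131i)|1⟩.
-0.9871|0⟩ + (-0.1131 + 0.1131i)|1⟩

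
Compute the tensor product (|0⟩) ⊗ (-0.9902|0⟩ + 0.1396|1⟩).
-0.9902|00⟩ + 0.1396|01⟩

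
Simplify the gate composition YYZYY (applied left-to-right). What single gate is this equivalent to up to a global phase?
Z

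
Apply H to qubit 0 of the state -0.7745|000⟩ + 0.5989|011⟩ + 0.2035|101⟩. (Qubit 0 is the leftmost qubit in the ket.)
-0.5477|000⟩ + 0.1439|001⟩ + 0.4235|011⟩ - 0.5477|100⟩ - 0.1439|101⟩ + 0.4235|111⟩

H on qubit 0 mixes each pair of kets that differ only in qubit 0: amplitudes (a, b) of (|…0…⟩, |…1…⟩) become ((a + b)/√2, (a − b)/√2). Kets absent from the input have amplitude 0.
(|000⟩, |100⟩): (a, b) = (-0.7745, 0) → (-0.5477, -0.5477)
(|001⟩, |101⟩): (a, b) = (0, 0.2035) → (0.1439, -0.1439)
(|011⟩, |111⟩): (a, b) = (0.5989, 0) → (0.4235, 0.4235)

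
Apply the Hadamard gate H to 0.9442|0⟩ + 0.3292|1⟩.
0.9004|0⟩ + 0.4349|1⟩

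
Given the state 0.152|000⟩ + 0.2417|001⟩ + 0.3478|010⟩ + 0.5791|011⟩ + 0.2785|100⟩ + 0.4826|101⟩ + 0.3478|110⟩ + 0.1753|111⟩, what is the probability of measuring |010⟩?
0.121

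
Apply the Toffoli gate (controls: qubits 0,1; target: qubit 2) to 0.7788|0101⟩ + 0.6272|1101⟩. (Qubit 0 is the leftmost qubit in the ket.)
0.7788|0101⟩ + 0.6272|1111⟩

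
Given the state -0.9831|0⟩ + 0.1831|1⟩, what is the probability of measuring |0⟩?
0.9665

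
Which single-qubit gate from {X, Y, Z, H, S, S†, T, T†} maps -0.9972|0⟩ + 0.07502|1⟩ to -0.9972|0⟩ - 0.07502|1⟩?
Z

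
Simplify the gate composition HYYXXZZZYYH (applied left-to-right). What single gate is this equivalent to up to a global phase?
X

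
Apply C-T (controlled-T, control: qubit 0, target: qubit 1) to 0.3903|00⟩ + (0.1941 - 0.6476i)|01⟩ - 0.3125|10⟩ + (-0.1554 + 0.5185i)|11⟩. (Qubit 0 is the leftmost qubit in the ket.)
0.3903|00⟩ + (0.1941 - 0.6476i)|01⟩ - 0.3125|10⟩ + (-0.4765 + 0.2568i)|11⟩

C-T leaves the control-|0⟩ kets |00⟩, |01⟩ unchanged and applies T to qubit 1 on the control-|1⟩ pair (|10⟩, |11⟩).
T = [[1, 0], [0, (1/√2 + (1/√2)i)]].
With a = amp(|10⟩) = -0.3125 and b = amp(|11⟩) = (-0.1554 + 0.5185i):
new amp(|10⟩) = (1)·a = -0.3125
new amp(|11⟩) = (1/√2 + (1/√2)i)·b = (-0.4765 + 0.2568i)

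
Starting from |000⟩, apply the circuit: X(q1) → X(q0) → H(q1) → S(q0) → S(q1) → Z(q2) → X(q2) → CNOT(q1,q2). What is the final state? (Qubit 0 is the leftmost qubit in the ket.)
(1/√2)i|101⟩ + 1/√2|110⟩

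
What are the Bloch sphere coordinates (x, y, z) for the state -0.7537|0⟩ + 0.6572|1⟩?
(-0.9907, 0, 0.1362)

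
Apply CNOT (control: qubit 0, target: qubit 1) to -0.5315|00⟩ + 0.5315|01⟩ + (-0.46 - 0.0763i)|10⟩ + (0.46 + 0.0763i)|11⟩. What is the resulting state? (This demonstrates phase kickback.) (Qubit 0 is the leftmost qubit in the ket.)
-0.5315|00⟩ + 0.5315|01⟩ + (0.46 + 0.0763i)|10⟩ + (-0.46 - 0.0763i)|11⟩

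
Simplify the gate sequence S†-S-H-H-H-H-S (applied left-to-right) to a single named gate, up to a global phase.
S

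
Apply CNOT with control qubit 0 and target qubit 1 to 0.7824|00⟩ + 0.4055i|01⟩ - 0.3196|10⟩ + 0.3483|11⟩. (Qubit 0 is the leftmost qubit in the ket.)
0.7824|00⟩ + 0.4055i|01⟩ + 0.3483|10⟩ - 0.3196|11⟩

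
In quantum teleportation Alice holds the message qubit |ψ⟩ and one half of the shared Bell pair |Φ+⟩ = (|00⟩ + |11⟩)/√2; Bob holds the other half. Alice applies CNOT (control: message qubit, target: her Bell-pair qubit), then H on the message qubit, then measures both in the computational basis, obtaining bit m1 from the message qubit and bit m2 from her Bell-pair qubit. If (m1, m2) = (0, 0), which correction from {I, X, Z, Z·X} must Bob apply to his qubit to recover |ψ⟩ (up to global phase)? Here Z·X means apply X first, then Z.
I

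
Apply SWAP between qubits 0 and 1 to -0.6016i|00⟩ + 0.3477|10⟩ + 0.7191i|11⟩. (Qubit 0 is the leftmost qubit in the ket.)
-0.6016i|00⟩ + 0.3477|01⟩ + 0.7191i|11⟩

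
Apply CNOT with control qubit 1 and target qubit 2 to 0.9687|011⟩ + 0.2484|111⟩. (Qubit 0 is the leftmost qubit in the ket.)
0.9687|010⟩ + 0.2484|110⟩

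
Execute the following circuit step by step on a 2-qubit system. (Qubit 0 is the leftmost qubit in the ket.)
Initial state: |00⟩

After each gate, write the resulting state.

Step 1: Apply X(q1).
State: |01⟩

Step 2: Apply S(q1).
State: i|01⟩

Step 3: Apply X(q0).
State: i|11⟩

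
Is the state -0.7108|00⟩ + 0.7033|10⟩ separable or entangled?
Separable

Writing the state as a|00⟩ + b|01⟩ + c|10⟩ + d|11⟩, it is a product state iff ad − bc = 0.
Here (a, b, c, d) = (-0.7108, 0, 0.7033, 0): ad − bc = (-0.7108)(0) − (0)(0.7033) = 0, so the state is separable.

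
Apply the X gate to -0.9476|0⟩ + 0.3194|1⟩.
0.3194|0⟩ - 0.9476|1⟩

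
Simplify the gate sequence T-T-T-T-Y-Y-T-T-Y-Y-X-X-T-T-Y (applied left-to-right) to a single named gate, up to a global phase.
Y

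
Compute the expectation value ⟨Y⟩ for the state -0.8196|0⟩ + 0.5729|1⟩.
0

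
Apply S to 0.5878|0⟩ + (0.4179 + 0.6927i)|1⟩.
0.5878|0⟩ + (-0.6927 + 0.4179i)|1⟩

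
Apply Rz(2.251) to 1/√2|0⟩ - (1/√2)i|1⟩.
(0.3046 - 0.6382i)|0⟩ + (0.6382 - 0.3046i)|1⟩

Rz(2.251) = [[e^(−iθ/2), 0], [0, e^(iθ/2)]] with e^(±iθ/2) = cos(θ/2) ± i·sin(θ/2); θ = 2.251, cos(θ/2) ≈ 0.430725, sin(θ/2) ≈ 0.902483.
With a = amp(|0⟩) = 1/√2 and b = amp(|1⟩) = -(1/√2)i:
new amp(|0⟩) = (0.430725 - 0.902483i)·a = (0.3046 - 0.6382i)
new amp(|1⟩) = (0.430725 + 0.902483i)·b = (0.6382 - 0.3046i)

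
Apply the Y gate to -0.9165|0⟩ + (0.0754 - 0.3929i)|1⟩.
(-0.3929 - 0.0754i)|0⟩ - 0.9165i|1⟩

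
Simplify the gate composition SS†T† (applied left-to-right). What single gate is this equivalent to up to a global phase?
T†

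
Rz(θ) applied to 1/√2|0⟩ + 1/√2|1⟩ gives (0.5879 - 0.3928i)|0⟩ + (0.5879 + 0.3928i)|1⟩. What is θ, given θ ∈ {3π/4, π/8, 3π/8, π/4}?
3π/8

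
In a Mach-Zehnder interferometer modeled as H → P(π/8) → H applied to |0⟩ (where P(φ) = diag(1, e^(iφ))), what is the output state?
(0.9619 + 0.1913i)|0⟩ + (0.03806 - 0.1913i)|1⟩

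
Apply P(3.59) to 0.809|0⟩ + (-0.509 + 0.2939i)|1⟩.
0.809|0⟩ + (0.5861 - 0.04418i)|1⟩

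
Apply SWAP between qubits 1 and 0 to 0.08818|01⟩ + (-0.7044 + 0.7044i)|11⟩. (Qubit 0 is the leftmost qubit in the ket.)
0.08818|10⟩ + (-0.7044 + 0.7044i)|11⟩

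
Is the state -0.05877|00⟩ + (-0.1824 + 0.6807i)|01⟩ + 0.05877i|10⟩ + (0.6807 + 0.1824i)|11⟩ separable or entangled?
Separable

Writing the state as a|00⟩ + b|01⟩ + c|10⟩ + d|11⟩, it is a product state iff ad − bc = 0.
Here (a, b, c, d) = (-0.05877, (-0.1824 + 0.6807i), 0.05877i, (0.6807 + 0.1824i)): ad − bc = (-0.05877)(0.6807 + 0.1824i) − (-0.1824 + 0.6807i)(0.05877i) = 0, so the state is separable.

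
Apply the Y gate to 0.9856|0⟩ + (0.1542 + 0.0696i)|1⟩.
(0.0696 - 0.1542i)|0⟩ + 0.9856i|1⟩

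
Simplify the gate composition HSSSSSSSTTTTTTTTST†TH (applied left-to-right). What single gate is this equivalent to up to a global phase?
I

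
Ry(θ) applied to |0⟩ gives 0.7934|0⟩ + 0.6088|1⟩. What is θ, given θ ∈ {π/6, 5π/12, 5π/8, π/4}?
5π/12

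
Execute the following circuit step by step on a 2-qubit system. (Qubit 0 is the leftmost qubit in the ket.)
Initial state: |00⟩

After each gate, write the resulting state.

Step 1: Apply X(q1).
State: |01⟩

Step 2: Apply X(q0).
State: |11⟩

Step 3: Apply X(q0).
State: |01⟩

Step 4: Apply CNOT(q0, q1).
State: |01⟩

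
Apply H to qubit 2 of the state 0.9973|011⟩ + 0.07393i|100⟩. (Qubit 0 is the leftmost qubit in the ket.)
0.7052|010⟩ - 0.7052|011⟩ + 0.05228i|100⟩ + 0.05228i|101⟩

H on qubit 2 mixes each pair of kets that differ only in qubit 2: amplitudes (a, b) of (|…0…⟩, |…1…⟩) become ((a + b)/√2, (a − b)/√2). Kets absent from the input have amplitude 0.
(|010⟩, |011⟩): (a, b) = (0, 0.9973) → (0.7052, -0.7052)
(|100⟩, |101⟩): (a, b) = (0.07393i, 0) → (0.05228i, 0.05228i)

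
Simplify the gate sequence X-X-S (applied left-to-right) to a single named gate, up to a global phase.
S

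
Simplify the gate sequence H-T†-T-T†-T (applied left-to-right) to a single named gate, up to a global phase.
H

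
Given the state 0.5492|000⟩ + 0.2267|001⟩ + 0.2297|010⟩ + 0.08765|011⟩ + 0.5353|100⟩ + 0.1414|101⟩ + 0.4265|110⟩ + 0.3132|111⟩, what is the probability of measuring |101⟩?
0.01999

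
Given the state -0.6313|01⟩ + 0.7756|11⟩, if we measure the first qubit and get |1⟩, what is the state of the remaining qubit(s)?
|1⟩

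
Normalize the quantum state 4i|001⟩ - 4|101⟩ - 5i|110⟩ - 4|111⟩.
0.4682i|001⟩ - 0.4682|101⟩ - 0.5852i|110⟩ - 0.4682|111⟩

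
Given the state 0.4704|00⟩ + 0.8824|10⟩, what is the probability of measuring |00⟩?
0.2213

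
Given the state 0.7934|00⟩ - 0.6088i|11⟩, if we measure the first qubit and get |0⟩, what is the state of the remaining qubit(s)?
|0⟩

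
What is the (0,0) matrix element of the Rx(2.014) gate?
0.5344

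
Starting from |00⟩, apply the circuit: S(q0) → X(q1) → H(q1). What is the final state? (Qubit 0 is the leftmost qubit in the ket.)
1/√2|00⟩ - 1/√2|01⟩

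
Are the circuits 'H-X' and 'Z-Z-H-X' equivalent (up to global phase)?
Yes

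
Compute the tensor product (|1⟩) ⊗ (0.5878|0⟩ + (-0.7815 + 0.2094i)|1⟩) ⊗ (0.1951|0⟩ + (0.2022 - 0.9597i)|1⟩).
0.1147|100⟩ + (0.1189 - 0.5641i)|101⟩ + (-0.1525 + 0.04085i)|110⟩ + (0.04294 + 0.7923i)|111⟩

amp(|b₁b₂…⟩) = product of the factor amplitudes for bits b₁, b₂, …; only kets whose every factor amplitude is nonzero survive.
|100⟩: (1)(0.5878)(0.1951) = 0.1147
|101⟩: (1)(0.5878)(0.2022 - 0.9597i) = (0.1189 - 0.5641i)
|110⟩: (1)(-0.7815 + 0.2094i)(0.1951) = (-0.1525 + 0.04085i)
|111⟩: (1)(-0.7815 + 0.2094i)(0.2022 - 0.9597i) = (0.04294 + 0.7923i)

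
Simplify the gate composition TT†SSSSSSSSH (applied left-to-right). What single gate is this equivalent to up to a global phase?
H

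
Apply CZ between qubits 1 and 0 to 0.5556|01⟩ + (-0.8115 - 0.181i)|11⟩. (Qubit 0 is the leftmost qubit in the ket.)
0.5556|01⟩ + (0.8115 + 0.181i)|11⟩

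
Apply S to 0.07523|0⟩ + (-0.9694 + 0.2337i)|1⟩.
0.07523|0⟩ + (-0.2337 - 0.9694i)|1⟩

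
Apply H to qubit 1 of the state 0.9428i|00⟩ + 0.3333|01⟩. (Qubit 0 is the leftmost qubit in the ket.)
(0.2357 + 0.6667i)|00⟩ + (-0.2357 + 0.6667i)|01⟩

H on qubit 1 mixes each pair of kets that differ only in qubit 1: amplitudes (a, b) of (|…0…⟩, |…1…⟩) become ((a + b)/√2, (a − b)/√2). Kets absent from the input have amplitude 0.
(|00⟩, |01⟩): (a, b) = (0.9428i, 0.3333) → ((0.2357 + 0.6667i), (-0.2357 + 0.6667i))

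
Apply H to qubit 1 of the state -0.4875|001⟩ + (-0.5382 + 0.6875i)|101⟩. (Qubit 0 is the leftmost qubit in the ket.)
-0.3447|001⟩ - 0.3447|011⟩ + (-0.3806 + 0.4861i)|101⟩ + (-0.3806 + 0.4861i)|111⟩

H on qubit 1 mixes each pair of kets that differ only in qubit 1: amplitudes (a, b) of (|…0…⟩, |…1…⟩) become ((a + b)/√2, (a − b)/√2). Kets absent from the input have amplitude 0.
(|001⟩, |011⟩): (a, b) = (-0.4875, 0) → (-0.3447, -0.3447)
(|101⟩, |111⟩): (a, b) = ((-0.5382 + 0.6875i), 0) → ((-0.3806 + 0.4861i), (-0.3806 + 0.4861i))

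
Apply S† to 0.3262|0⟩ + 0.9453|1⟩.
0.3262|0⟩ - 0.9453i|1⟩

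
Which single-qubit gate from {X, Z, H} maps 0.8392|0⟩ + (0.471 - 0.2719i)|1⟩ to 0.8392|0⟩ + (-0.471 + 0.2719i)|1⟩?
Z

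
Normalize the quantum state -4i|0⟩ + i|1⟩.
-0.9701i|0⟩ + 0.2425i|1⟩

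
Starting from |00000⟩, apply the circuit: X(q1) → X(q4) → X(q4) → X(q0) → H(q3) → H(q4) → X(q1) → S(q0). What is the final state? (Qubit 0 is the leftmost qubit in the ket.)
(1/2)i|10000⟩ + (1/2)i|10001⟩ + (1/2)i|10010⟩ + (1/2)i|10011⟩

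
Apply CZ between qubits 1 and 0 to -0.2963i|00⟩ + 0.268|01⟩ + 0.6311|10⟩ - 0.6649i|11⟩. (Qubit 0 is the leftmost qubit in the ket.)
-0.2963i|00⟩ + 0.268|01⟩ + 0.6311|10⟩ + 0.6649i|11⟩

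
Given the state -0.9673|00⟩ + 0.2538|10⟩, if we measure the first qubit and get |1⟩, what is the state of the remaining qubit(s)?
|0⟩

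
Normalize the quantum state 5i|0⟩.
i|0⟩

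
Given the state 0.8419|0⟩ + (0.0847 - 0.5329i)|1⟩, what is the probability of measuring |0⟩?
0.7088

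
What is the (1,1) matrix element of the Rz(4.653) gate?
(-0.6858 + 0.7278i)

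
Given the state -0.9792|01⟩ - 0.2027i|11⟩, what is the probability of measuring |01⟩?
0.9588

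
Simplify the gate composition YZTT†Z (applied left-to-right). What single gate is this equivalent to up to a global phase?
Y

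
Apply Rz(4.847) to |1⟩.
(-0.7531 + 0.6579i)|1⟩

Rz(4.847) = [[e^(−iθ/2), 0], [0, e^(iθ/2)]] with e^(±iθ/2) = cos(θ/2) ± i·sin(θ/2); θ = 4.847, cos(θ/2) ≈ -0.753062, sin(θ/2) ≈ 0.65795.
With a = amp(|0⟩) = 0 and b = amp(|1⟩) = 1:
new amp(|0⟩) = (-0.753062 - 0.65795i)·a = 0
new amp(|1⟩) = (-0.753062 + 0.65795i)·b = (-0.7531 + 0.6579i)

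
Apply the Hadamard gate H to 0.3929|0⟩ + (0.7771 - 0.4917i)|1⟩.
(0.8273 - 0.3477i)|0⟩ + (-0.2717 + 0.3477i)|1⟩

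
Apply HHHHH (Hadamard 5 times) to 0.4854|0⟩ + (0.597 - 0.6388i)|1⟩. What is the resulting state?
(0.7654 - 0.4517i)|0⟩ + (-0.07891 + 0.4517i)|1⟩

H² = I, so H^5 = H: a single Hadamard. With (a, b) = (0.4854, (0.597 - 0.6388i)), H gives ((a + b)/√2, (a − b)/√2) = ((0.7654 - 0.4517i), (-0.07891 + 0.4517i)).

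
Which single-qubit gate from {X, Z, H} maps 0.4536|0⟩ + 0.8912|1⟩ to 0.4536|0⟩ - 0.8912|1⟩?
Z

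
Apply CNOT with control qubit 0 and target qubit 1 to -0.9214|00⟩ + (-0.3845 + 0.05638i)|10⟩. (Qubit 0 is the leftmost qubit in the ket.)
-0.9214|00⟩ + (-0.3845 + 0.05638i)|11⟩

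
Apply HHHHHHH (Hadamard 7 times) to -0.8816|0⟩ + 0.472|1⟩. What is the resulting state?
-0.2896|0⟩ - 0.9571|1⟩

H² = I, so H^7 = H: a single Hadamard. With (a, b) = (-0.8816, 0.472), H gives ((a + b)/√2, (a − b)/√2) = (-0.2896, -0.9571).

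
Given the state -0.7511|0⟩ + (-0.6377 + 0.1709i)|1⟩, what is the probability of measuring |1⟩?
0.4359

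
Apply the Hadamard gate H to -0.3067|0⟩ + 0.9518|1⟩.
0.4562|0⟩ - 0.8899|1⟩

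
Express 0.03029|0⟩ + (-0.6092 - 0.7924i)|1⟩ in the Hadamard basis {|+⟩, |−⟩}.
(-0.4094 - 0.5603i)|+⟩ + (0.4522 + 0.5603i)|−⟩

With |ψ⟩ = α|0⟩ + β|1⟩, the Hadamard-basis coefficients are ⟨+|ψ⟩ = (α + β)/√2 and ⟨−|ψ⟩ = (α − β)/√2.
Here α = 0.03029, β = (-0.6092 - 0.7924i): (α + β)/√2 = (-0.4094 - 0.5603i), (α − β)/√2 = (0.4522 + 0.5603i).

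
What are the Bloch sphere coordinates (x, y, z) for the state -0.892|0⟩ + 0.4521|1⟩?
(-0.8065, 0, 0.5913)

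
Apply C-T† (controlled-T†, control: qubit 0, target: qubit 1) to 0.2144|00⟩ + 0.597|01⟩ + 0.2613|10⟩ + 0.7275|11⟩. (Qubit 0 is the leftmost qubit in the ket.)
0.2144|00⟩ + 0.597|01⟩ + 0.2613|10⟩ + (0.5144 - 0.5144i)|11⟩

C-T† leaves the control-|0⟩ kets |00⟩, |01⟩ unchanged and applies T† to qubit 1 on the control-|1⟩ pair (|10⟩, |11⟩).
T† = [[1, 0], [0, (1/√2 - (1/√2)i)]].
With a = amp(|10⟩) = 0.2613 and b = amp(|11⟩) = 0.7275:
new amp(|10⟩) = (1)·a = 0.2613
new amp(|11⟩) = (1/√2 - (1/√2)i)·b = (0.5144 - 0.5144i)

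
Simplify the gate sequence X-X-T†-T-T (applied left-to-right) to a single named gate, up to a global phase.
T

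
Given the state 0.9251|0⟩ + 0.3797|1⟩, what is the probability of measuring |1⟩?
0.1442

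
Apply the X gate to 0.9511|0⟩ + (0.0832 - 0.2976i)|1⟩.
(0.0832 - 0.2976i)|0⟩ + 0.9511|1⟩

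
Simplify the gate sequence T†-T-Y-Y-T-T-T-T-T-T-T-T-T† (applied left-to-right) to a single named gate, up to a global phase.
T†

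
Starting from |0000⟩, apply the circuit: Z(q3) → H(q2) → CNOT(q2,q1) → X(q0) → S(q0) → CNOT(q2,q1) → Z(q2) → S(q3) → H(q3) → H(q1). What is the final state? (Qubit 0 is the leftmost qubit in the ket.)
(1/√8)i|1000⟩ + (1/√8)i|1001⟩ - (1/√8)i|1010⟩ - (1/√8)i|1011⟩ + (1/√8)i|1100⟩ + (1/√8)i|1101⟩ - (1/√8)i|1110⟩ - (1/√8)i|1111⟩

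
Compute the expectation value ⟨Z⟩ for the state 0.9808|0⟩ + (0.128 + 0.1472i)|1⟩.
0.9239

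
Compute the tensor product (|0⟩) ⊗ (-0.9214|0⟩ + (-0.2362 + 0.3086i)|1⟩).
-0.9214|00⟩ + (-0.2362 + 0.3086i)|01⟩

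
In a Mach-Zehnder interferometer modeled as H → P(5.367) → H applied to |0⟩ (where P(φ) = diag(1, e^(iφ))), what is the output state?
(0.8044 - 0.3966i)|0⟩ + (0.1956 + 0.3966i)|1⟩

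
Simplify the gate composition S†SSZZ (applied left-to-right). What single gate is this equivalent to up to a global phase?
S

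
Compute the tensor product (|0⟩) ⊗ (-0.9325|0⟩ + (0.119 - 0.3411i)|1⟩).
-0.9325|00⟩ + (0.119 - 0.3411i)|01⟩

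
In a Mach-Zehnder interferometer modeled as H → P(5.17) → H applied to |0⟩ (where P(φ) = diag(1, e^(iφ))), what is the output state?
(0.7209 - 0.4486i)|0⟩ + (0.2791 + 0.4486i)|1⟩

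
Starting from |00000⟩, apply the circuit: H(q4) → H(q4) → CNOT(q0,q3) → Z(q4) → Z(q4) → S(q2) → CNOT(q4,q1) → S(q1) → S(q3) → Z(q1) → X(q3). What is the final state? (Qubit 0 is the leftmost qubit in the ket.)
|00010⟩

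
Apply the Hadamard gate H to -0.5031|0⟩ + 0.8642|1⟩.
0.2553|0⟩ - 0.9668|1⟩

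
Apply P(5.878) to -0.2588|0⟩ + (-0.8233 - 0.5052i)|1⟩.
-0.2588|0⟩ + (-0.9558 - 0.1398i)|1⟩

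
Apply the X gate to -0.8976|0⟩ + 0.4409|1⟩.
0.4409|0⟩ - 0.8976|1⟩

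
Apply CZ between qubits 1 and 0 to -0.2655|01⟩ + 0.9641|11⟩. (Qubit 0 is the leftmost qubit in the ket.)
-0.2655|01⟩ - 0.9641|11⟩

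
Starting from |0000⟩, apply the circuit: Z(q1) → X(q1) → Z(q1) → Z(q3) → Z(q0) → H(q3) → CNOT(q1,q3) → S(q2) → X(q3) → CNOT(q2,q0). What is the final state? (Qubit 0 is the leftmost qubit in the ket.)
-1/√2|0100⟩ - 1/√2|0101⟩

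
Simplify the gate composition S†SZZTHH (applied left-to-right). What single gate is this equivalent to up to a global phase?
T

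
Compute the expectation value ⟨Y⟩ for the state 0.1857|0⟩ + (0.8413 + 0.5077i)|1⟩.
0.1886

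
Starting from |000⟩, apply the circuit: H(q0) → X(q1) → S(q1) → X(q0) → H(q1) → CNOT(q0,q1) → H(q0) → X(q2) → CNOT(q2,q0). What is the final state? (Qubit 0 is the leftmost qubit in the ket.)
(1/√2)i|001⟩ - (1/√2)i|011⟩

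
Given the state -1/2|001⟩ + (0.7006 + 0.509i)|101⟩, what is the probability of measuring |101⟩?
0.7499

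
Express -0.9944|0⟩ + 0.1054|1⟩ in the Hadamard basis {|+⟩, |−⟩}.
-0.6286|+⟩ - 0.7777|−⟩

With |ψ⟩ = α|0⟩ + β|1⟩, the Hadamard-basis coefficients are ⟨+|ψ⟩ = (α + β)/√2 and ⟨−|ψ⟩ = (α − β)/√2.
Here α = -0.9944, β = 0.1054: (α + β)/√2 = -0.6286, (α − β)/√2 = -0.7777.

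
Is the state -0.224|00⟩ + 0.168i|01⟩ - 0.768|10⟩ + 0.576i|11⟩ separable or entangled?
Separable

Writing the state as a|00⟩ + b|01⟩ + c|10⟩ + d|11⟩, it is a product state iff ad − bc = 0.
Here (a, b, c, d) = (-0.224, 0.168i, -0.768, 0.576i): ad − bc = (-0.224)(0.576i) − (0.168i)(-0.768) = 0, so the state is separable.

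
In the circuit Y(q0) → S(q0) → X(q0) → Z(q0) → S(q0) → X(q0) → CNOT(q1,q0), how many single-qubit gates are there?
6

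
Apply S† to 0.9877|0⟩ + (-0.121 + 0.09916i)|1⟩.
0.9877|0⟩ + (0.09916 + 0.121i)|1⟩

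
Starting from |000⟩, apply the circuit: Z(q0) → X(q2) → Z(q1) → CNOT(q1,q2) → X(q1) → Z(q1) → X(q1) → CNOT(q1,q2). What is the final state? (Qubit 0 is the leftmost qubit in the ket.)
-|001⟩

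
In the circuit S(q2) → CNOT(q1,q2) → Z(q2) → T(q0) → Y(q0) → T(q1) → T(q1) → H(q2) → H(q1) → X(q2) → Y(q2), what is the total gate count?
11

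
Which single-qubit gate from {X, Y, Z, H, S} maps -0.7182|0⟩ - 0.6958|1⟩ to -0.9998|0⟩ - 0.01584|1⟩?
H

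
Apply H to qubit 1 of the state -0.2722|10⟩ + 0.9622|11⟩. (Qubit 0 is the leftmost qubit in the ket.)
0.4879|10⟩ - 0.8729|11⟩

H on qubit 1 mixes each pair of kets that differ only in qubit 1: amplitudes (a, b) of (|…0…⟩, |…1…⟩) become ((a + b)/√2, (a − b)/√2). Kets absent from the input have amplitude 0.
(|10⟩, |11⟩): (a, b) = (-0.2722, 0.9622) → (0.4879, -0.8729)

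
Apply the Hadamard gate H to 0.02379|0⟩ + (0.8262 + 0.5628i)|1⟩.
(0.601 + 0.398i)|0⟩ + (-0.5674 - 0.398i)|1⟩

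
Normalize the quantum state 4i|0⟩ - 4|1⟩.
(1/√2)i|0⟩ - 1/√2|1⟩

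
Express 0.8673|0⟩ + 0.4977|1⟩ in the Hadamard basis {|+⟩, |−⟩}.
0.9652|+⟩ + 0.2613|−⟩

With |ψ⟩ = α|0⟩ + β|1⟩, the Hadamard-basis coefficients are ⟨+|ψ⟩ = (α + β)/√2 and ⟨−|ψ⟩ = (α − β)/√2.
Here α = 0.8673, β = 0.4977: (α + β)/√2 = 0.9652, (α − β)/√2 = 0.2613.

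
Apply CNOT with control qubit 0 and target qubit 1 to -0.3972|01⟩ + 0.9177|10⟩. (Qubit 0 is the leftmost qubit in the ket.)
-0.3972|01⟩ + 0.9177|11⟩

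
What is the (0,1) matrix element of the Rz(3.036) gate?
0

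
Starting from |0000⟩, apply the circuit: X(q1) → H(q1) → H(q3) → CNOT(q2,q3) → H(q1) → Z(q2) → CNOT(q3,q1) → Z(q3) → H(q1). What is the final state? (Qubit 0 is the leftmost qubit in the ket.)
1/2|0000⟩ - 1/2|0001⟩ - 1/2|0100⟩ - 1/2|0101⟩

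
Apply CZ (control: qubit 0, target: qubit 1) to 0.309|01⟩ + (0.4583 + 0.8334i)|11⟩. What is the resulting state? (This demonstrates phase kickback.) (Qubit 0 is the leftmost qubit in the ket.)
0.309|01⟩ + (-0.4583 - 0.8334i)|11⟩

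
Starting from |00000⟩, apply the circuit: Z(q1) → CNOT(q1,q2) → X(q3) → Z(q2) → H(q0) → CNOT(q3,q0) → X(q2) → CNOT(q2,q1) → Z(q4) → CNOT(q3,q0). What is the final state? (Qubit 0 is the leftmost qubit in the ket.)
1/√2|01110⟩ + 1/√2|11110⟩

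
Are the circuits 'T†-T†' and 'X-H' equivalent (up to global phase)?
No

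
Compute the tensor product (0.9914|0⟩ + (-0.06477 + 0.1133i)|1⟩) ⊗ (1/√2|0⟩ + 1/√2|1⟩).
0.701|00⟩ + 0.701|01⟩ + (-0.0458 + 0.08012i)|10⟩ + (-0.0458 + 0.08012i)|11⟩

amp(|b₁b₂…⟩) = product of the factor amplitudes for bits b₁, b₂, …; only kets whose every factor amplitude is nonzero survive.
|00⟩: (0.9914)(1/√2) = 0.701
|01⟩: (0.9914)(1/√2) = 0.701
|10⟩: (-0.06477 + 0.1133i)(1/√2) = (-0.0458 + 0.08012i)
|11⟩: (-0.06477 + 0.1133i)(1/√2) = (-0.0458 + 0.08012i)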